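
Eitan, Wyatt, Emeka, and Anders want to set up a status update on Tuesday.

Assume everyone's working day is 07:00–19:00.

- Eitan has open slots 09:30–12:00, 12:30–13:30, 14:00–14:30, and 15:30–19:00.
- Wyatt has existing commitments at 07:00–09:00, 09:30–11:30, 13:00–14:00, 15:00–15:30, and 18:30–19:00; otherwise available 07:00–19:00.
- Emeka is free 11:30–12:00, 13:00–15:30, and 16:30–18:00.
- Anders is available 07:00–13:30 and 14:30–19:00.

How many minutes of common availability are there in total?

Wyatt free within 07:00–19:00: 09:00–09:30, 11:30–13:00, 14:00–15:00, 15:30–18:30.
Eitan ∩ Wyatt: 11:30–12:00, 12:30–13:00, 14:00–14:30, 15:30–18:30.
Eitan ∩ Wyatt ∩ Emeka: 11:30–12:00, 14:00–14:30, 16:30–18:00.
Eitan ∩ Wyatt ∩ Emeka ∩ Anders: 11:30–12:00, 16:30–18:00.
Total common minutes: 30 + 90 = 120.

120 minutes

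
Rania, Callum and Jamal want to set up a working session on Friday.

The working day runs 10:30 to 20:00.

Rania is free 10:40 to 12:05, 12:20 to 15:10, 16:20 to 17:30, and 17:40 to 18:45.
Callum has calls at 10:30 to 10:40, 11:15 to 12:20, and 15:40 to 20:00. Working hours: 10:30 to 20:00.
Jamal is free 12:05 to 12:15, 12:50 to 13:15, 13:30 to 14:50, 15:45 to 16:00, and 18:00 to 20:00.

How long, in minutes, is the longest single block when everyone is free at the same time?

80 minutes

Callum free within 10:30–20:00: 10:40–11:15, 12:20–15:40.
Rania ∩ Callum: 10:40–11:15, 12:20–15:10.
Rania ∩ Callum ∩ Jamal: 12:50–13:15, 13:30–14:50.
Common window lengths: 25, 80 min; longest is 80.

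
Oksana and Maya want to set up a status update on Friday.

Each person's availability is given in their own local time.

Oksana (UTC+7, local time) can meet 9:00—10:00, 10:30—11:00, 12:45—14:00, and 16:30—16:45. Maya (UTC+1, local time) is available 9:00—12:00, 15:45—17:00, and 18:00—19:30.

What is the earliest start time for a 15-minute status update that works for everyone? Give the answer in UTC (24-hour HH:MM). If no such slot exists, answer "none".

Oksana → UTC: 02:00–03:00, 03:30–04:00, 05:45–07:00, 09:30–09:45.
Maya → UTC: 08:00–11:00, 14:45–16:00, 17:00–18:30.
Oksana ∩ Maya: 09:30–09:45.
Windows ≥ 15 min: 09:30–09:45.
Earliest such window starts at 09:30.

09:30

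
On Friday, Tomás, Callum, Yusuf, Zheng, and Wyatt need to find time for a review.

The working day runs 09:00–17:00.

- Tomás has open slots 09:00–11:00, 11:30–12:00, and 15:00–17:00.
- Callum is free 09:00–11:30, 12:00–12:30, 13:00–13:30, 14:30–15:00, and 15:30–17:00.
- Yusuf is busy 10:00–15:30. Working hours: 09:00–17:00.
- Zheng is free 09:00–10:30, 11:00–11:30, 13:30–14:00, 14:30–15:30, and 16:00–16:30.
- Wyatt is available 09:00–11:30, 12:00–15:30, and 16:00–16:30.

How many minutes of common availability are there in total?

Yusuf free within 09:00–17:00: 09:00–10:00, 15:30–17:00.
Tomás ∩ Callum: 09:00–11:00, 15:30–17:00.
Tomás ∩ Callum ∩ Yusuf: 09:00–10:00, 15:30–17:00.
Tomás ∩ Callum ∩ Yusuf ∩ Zheng: 09:00–10:00, 16:00–16:30.
Tomás ∩ Callum ∩ Yusuf ∩ Zheng ∩ Wyatt: 09:00–10:00, 16:00–16:30.
Total common minutes: 60 + 30 = 90.

90 minutes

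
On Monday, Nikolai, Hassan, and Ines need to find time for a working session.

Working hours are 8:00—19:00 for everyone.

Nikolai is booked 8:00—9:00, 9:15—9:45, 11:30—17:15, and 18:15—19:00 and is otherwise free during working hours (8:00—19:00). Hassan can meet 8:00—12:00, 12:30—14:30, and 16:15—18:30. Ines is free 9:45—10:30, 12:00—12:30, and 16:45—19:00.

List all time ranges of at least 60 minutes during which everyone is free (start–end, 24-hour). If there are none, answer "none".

17:15–18:15

Nikolai free within 08:00–19:00: 09:00–09:15, 09:45–11:30, 17:15–18:15.
Nikolai ∩ Hassan: 09:00–09:15, 09:45–11:30, 17:15–18:15.
Nikolai ∩ Hassan ∩ Ines: 09:45–10:30, 17:15–18:15.
Windows ≥ 60 min: 17:15–18:15.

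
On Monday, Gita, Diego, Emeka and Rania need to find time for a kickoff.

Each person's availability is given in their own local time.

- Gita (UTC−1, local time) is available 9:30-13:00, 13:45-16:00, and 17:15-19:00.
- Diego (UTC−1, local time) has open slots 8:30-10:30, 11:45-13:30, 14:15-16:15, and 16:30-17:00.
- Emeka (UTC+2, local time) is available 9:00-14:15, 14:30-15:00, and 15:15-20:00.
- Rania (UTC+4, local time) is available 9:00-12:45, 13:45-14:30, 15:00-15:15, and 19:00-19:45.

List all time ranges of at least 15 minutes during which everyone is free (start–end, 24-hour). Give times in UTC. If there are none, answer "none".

11:00–11:15, 15:15–15:45

Gita → UTC: 10:30–14:00, 14:45–17:00, 18:15–20:00.
Diego → UTC: 09:30–11:30, 12:45–14:30, 15:15–17:15, 17:30–18:00.
Emeka → UTC: 07:00–12:15, 12:30–13:00, 13:15–18:00.
Rania → UTC: 05:00–08:45, 09:45–10:30, 11:00–11:15, 15:00–15:45.
Gita ∩ Diego: 10:30–11:30, 12:45–14:00, 15:15–17:00.
Gita ∩ Diego ∩ Emeka: 10:30–11:30, 12:45–13:00, 13:15–14:00, 15:15–17:00.
Gita ∩ Diego ∩ Emeka ∩ Rania: 11:00–11:15, 15:15–15:45.
Windows ≥ 15 min: 11:00–11:15, 15:15–15:45.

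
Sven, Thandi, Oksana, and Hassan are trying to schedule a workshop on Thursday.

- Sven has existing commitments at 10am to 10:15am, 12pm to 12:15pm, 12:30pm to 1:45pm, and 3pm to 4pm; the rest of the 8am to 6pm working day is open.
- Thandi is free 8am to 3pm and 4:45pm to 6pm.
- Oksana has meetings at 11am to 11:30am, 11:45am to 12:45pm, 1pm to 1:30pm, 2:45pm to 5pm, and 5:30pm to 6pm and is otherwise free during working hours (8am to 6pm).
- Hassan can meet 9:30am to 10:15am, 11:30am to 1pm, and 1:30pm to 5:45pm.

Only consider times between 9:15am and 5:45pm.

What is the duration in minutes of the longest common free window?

60 minutes

Sven free within 08:00–18:00: 08:00–10:00, 10:15–12:00, 12:15–12:30, 13:45–15:00, 16:00–18:00.
Oksana free within 08:00–18:00: 08:00–11:00, 11:30–11:45, 12:45–13:00, 13:30–14:45, 17:00–17:30.
Sven ∩ Thandi: 08:00–10:00, 10:15–12:00, 12:15–12:30, 13:45–15:00, 16:45–18:00.
Sven ∩ Thandi ∩ Oksana: 08:00–10:00, 10:15–11:00, 11:30–11:45, 13:45–14:45, 17:00–17:30.
Sven ∩ Thandi ∩ Oksana ∩ Hassan: 09:30–10:00, 11:30–11:45, 13:45–14:45, 17:00–17:30.
Restricted to 09:15–17:45: 09:30–10:00, 11:30–11:45, 13:45–14:45, 17:00–17:30.
Common window lengths: 30, 15, 60, 30 min; longest is 60.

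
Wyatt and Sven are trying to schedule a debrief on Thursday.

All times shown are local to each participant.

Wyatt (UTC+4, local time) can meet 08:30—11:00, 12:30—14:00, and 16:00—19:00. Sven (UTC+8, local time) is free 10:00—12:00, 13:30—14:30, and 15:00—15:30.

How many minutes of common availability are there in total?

Wyatt → UTC: 04:30–07:00, 08:30–10:00, 12:00–15:00.
Sven → UTC: 02:00–04:00, 05:30–06:30, 07:00–07:30.
Wyatt ∩ Sven: 05:30–06:30.
Total common minutes: 60.

60 minutes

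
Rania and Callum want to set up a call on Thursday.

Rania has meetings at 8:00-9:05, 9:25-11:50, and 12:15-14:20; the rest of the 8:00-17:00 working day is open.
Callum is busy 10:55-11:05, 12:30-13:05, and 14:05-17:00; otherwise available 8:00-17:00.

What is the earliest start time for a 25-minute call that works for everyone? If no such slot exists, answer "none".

Rania free within 08:00–17:00: 09:05–09:25, 11:50–12:15, 14:20–17:00.
Callum free within 08:00–17:00: 08:00–10:55, 11:05–12:30, 13:05–14:05.
Rania ∩ Callum: 09:05–09:25, 11:50–12:15.
Windows ≥ 25 min: 11:50–12:15.
Earliest such window starts at 11:50.

11:50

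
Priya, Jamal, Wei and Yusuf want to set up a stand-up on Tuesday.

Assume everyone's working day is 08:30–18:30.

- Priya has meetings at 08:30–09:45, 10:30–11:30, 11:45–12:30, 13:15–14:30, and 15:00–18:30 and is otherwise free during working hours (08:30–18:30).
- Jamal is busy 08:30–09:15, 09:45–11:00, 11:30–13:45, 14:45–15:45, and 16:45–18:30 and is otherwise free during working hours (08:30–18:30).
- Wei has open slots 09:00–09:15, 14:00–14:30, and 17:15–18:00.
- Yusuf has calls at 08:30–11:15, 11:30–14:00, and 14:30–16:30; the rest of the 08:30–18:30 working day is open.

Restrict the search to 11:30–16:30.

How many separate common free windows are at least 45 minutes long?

Priya free within 08:30–18:30: 09:45–10:30, 11:30–11:45, 12:30–13:15, 14:30–15:00.
Jamal free within 08:30–18:30: 09:15–09:45, 11:00–11:30, 13:45–14:45, 15:45–16:45.
Yusuf free within 08:30–18:30: 11:15–11:30, 14:00–14:30, 16:30–18:30.
Priya ∩ Jamal: 14:30–14:45.
Priya ∩ Jamal ∩ Wei: (none).
Priya ∩ Jamal ∩ Wei ∩ Yusuf: (none).
Restricted to 11:30–16:30: (none).
Windows ≥ 45 min: (none).
That's 0 windows.

0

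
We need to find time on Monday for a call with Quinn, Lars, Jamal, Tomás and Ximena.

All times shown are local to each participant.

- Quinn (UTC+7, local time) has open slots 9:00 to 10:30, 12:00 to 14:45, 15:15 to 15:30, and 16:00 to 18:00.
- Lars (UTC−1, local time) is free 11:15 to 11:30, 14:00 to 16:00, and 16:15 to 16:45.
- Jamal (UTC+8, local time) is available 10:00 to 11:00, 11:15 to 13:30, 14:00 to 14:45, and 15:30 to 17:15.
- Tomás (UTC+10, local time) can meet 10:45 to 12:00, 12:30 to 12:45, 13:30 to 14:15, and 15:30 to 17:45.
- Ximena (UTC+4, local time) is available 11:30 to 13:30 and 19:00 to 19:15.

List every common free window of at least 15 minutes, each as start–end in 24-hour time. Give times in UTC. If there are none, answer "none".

none

Quinn → UTC: 02:00–03:30, 05:00–07:45, 08:15–08:30, 09:00–11:00.
Lars → UTC: 12:15–12:30, 15:00–17:00, 17:15–17:45.
Jamal → UTC: 02:00–03:00, 03:15–05:30, 06:00–06:45, 07:30–09:15.
Tomás → UTC: 00:45–02:00, 02:30–02:45, 03:30–04:15, 05:30–07:45.
Ximena → UTC: 07:30–09:30, 15:00–15:15.
Quinn ∩ Lars: (none).
Quinn ∩ Lars ∩ Jamal: (none).
Quinn ∩ Lars ∩ Jamal ∩ Tomás: (none).
Quinn ∩ Lars ∩ Jamal ∩ Tomás ∩ Ximena: (none).
Windows ≥ 15 min: (none).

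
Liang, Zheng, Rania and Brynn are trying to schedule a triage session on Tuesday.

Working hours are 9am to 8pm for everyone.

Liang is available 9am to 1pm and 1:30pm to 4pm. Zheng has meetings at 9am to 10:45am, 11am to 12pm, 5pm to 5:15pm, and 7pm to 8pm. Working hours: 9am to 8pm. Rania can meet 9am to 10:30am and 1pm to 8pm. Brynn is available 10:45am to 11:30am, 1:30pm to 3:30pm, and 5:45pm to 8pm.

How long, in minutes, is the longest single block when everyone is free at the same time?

Zheng free within 09:00–20:00: 10:45–11:00, 12:00–17:00, 17:15–19:00.
Liang ∩ Zheng: 10:45–11:00, 12:00–13:00, 13:30–16:00.
Liang ∩ Zheng ∩ Rania: 13:30–16:00.
Liang ∩ Zheng ∩ Rania ∩ Brynn: 13:30–15:30.
Single common window of 120 minutes.

120 minutes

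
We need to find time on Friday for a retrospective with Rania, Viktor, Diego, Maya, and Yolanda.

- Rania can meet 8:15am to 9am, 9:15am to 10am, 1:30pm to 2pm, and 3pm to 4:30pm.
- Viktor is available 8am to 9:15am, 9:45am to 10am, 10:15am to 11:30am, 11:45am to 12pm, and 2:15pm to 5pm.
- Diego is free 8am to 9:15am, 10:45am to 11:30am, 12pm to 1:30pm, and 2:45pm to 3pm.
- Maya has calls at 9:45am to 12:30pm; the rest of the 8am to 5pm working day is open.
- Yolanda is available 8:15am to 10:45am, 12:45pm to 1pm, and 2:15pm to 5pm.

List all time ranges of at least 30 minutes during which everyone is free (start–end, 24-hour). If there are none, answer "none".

Maya free within 08:00–17:00: 08:00–09:45, 12:30–17:00.
Rania ∩ Viktor: 08:15–09:00, 09:45–10:00, 15:00–16:30.
Rania ∩ Viktor ∩ Diego: 08:15–09:00.
Rania ∩ Viktor ∩ Diego ∩ Maya: 08:15–09:00.
Rania ∩ Viktor ∩ Diego ∩ Maya ∩ Yolanda: 08:15–09:00.
Windows ≥ 30 min: 08:15–09:00.

08:15–09:00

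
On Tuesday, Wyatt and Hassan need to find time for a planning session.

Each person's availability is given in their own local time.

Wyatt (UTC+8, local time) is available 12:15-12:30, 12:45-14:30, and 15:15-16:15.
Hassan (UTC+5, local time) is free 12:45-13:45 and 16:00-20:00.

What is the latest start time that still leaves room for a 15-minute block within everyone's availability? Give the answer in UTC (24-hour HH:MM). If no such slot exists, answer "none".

08:00

Wyatt → UTC: 04:15–04:30, 04:45–06:30, 07:15–08:15.
Hassan → UTC: 07:45–08:45, 11:00–15:00.
Wyatt ∩ Hassan: 07:45–08:15.
Windows ≥ 15 min: 07:45–08:15.
Latest start in the last window 07:45–08:15 is 08:15 − 15 min = 08:00.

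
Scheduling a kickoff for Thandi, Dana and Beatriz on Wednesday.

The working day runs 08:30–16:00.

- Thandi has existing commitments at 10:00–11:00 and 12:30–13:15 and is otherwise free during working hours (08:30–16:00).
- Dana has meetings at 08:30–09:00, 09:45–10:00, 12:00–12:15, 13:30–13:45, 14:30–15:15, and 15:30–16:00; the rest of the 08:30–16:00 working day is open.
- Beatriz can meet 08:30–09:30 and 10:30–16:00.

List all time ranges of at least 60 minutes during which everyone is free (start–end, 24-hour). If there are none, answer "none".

Thandi free within 08:30–16:00: 08:30–10:00, 11:00–12:30, 13:15–16:00.
Dana free within 08:30–16:00: 09:00–09:45, 10:00–12:00, 12:15–13:30, 13:45–14:30, 15:15–15:30.
Thandi ∩ Dana: 09:00–09:45, 11:00–12:00, 12:15–12:30, 13:15–13:30, 13:45–14:30, 15:15–15:30.
Thandi ∩ Dana ∩ Beatriz: 09:00–09:30, 11:00–12:00, 12:15–12:30, 13:15–13:30, 13:45–14:30, 15:15–15:30.
Windows ≥ 60 min: 11:00–12:00.

11:00–12:00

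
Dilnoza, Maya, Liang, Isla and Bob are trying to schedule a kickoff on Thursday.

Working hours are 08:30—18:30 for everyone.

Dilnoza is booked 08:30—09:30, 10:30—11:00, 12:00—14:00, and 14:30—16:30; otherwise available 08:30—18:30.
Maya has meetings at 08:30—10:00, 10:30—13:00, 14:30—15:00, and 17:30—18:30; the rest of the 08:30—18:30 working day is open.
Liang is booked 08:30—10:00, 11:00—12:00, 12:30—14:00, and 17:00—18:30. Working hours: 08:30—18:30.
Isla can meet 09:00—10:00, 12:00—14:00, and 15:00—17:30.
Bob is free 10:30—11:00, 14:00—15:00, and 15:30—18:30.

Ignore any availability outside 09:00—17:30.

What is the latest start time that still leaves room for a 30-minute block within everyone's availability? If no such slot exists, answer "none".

Dilnoza free within 08:30–18:30: 09:30–10:30, 11:00–12:00, 14:00–14:30, 16:30–18:30.
Maya free within 08:30–18:30: 10:00–10:30, 13:00–14:30, 15:00–17:30.
Liang free within 08:30–18:30: 10:00–11:00, 12:00–12:30, 14:00–17:00.
Dilnoza ∩ Maya: 10:00–10:30, 14:00–14:30, 16:30–17:30.
Dilnoza ∩ Maya ∩ Liang: 10:00–10:30, 14:00–14:30, 16:30–17:00.
Dilnoza ∩ Maya ∩ Liang ∩ Isla: 16:30–17:00.
Dilnoza ∩ Maya ∩ Liang ∩ Isla ∩ Bob: 16:30–17:00.
Restricted to 09:00–17:30: 16:30–17:00.
Windows ≥ 30 min: 16:30–17:00.
Latest start in the last window 16:30–17:00 is 17:00 − 30 min = 16:30.

16:30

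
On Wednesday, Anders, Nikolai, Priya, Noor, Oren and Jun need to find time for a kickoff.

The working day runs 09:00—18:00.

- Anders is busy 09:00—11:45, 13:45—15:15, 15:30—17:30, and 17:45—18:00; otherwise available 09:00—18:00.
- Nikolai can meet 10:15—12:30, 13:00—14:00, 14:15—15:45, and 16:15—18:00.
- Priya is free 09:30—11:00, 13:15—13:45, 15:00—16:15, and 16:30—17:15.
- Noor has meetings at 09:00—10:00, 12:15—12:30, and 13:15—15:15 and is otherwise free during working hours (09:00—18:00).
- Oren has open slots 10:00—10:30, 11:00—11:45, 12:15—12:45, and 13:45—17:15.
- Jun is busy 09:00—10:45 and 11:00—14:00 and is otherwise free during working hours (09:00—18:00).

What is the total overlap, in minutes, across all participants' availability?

Anders free within 09:00–18:00: 11:45–13:45, 15:15–15:30, 17:30–17:45.
Noor free within 09:00–18:00: 10:00–12:15, 12:30–13:15, 15:15–18:00.
Jun free within 09:00–18:00: 10:45–11:00, 14:00–18:00.
Anders ∩ Nikolai: 11:45–12:30, 13:00–13:45, 15:15–15:30, 17:30–17:45.
Anders ∩ Nikolai ∩ Priya: 13:15–13:45, 15:15–15:30.
Anders ∩ Nikolai ∩ Priya ∩ Noor: 15:15–15:30.
Anders ∩ Nikolai ∩ Priya ∩ Noor ∩ Oren: 15:15–15:30.
Anders ∩ Nikolai ∩ Priya ∩ Noor ∩ Oren ∩ Jun: 15:15–15:30.
Total common minutes: 15.

15 minutes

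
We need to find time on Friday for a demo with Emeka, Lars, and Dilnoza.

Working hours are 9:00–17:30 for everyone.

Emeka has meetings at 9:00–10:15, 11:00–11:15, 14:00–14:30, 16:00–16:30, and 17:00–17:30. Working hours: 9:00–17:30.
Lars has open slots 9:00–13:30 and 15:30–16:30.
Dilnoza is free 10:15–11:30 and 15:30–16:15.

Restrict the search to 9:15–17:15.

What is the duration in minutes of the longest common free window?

Emeka free within 09:00–17:30: 10:15–11:00, 11:15–14:00, 14:30–16:00, 16:30–17:00.
Emeka ∩ Lars: 10:15–11:00, 11:15–13:30, 15:30–16:00.
Emeka ∩ Lars ∩ Dilnoza: 10:15–11:00, 11:15–11:30, 15:30–16:00.
Restricted to 09:15–17:15: 10:15–11:00, 11:15–11:30, 15:30–16:00.
Common window lengths: 45, 15, 30 min; longest is 45.

45 minutes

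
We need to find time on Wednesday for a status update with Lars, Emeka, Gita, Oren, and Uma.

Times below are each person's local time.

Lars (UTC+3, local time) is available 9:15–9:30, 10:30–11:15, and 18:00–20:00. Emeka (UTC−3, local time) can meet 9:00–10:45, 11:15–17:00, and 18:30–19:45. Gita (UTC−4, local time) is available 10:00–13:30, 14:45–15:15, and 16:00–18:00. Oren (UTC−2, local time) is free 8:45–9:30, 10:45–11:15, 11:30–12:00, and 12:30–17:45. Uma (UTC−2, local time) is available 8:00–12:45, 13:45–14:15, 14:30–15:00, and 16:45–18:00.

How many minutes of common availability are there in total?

60 minutes

Lars → UTC: 06:15–06:30, 07:30–08:15, 15:00–17:00.
Emeka → UTC: 12:00–13:45, 14:15–20:00, 21:30–22:45.
Gita → UTC: 14:00–17:30, 18:45–19:15, 20:00–22:00.
Oren → UTC: 10:45–11:30, 12:45–13:15, 13:30–14:00, 14:30–19:45.
Uma → UTC: 10:00–14:45, 15:45–16:15, 16:30–17:00, 18:45–20:00.
Lars ∩ Emeka: 15:00–17:00.
Lars ∩ Emeka ∩ Gita: 15:00–17:00.
Lars ∩ Emeka ∩ Gita ∩ Oren: 15:00–17:00.
Lars ∩ Emeka ∩ Gita ∩ Oren ∩ Uma: 15:45–16:15, 16:30–17:00.
Total common minutes: 30 + 30 = 60.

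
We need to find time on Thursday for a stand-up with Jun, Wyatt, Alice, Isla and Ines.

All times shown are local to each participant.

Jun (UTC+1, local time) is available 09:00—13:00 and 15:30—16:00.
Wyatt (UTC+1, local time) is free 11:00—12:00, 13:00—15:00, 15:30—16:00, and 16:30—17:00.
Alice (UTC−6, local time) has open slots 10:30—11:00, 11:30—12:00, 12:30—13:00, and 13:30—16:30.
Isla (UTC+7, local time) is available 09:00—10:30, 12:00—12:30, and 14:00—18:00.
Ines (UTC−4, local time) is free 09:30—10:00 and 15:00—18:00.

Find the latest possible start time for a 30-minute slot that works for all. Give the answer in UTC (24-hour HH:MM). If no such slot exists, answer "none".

Jun → UTC: 08:00–12:00, 14:30–15:00.
Wyatt → UTC: 10:00–11:00, 12:00–14:00, 14:30–15:00, 15:30–16:00.
Alice → UTC: 16:30–17:00, 17:30–18:00, 18:30–19:00, 19:30–22:30.
Isla → UTC: 02:00–03:30, 05:00–05:30, 07:00–11:00.
Ines → UTC: 13:30–14:00, 19:00–22:00.
Jun ∩ Wyatt: 10:00–11:00, 14:30–15:00.
Jun ∩ Wyatt ∩ Alice: (none).
Jun ∩ Wyatt ∩ Alice ∩ Isla: (none).
Jun ∩ Wyatt ∩ Alice ∩ Isla ∩ Ines: (none).
Windows ≥ 30 min: (none).

none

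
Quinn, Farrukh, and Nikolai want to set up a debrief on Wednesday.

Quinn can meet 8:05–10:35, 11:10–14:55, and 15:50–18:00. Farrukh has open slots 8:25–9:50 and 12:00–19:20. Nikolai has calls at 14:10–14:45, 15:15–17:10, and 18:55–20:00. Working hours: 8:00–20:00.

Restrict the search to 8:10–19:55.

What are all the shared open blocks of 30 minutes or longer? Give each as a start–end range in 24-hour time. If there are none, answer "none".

Nikolai free within 08:00–20:00: 08:00–14:10, 14:45–15:15, 17:10–18:55.
Quinn ∩ Farrukh: 08:25–09:50, 12:00–14:55, 15:50–18:00.
Quinn ∩ Farrukh ∩ Nikolai: 08:25–09:50, 12:00–14:10, 14:45–14:55, 17:10–18:00.
Restricted to 08:10–19:55: 08:25–09:50, 12:00–14:10, 14:45–14:55, 17:10–18:00.
Windows ≥ 30 min: 08:25–09:50, 12:00–14:10, 17:10–18:00.

08:25–09:50, 12:00–14:10, 17:10–18:00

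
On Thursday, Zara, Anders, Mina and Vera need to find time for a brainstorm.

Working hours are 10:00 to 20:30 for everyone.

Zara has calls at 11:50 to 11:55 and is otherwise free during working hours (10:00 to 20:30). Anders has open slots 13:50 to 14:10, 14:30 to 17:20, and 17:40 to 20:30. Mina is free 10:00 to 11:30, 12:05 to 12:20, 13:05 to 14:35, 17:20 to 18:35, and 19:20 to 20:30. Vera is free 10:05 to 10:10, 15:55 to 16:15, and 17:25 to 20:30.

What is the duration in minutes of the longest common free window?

70 minutes

Zara free within 10:00–20:30: 10:00–11:50, 11:55–20:30.
Zara ∩ Anders: 13:50–14:10, 14:30–17:20, 17:40–20:30.
Zara ∩ Anders ∩ Mina: 13:50–14:10, 14:30–14:35, 17:40–18:35, 19:20–20:30.
Zara ∩ Anders ∩ Mina ∩ Vera: 17:40–18:35, 19:20–20:30.
Common window lengths: 55, 70 min; longest is 70.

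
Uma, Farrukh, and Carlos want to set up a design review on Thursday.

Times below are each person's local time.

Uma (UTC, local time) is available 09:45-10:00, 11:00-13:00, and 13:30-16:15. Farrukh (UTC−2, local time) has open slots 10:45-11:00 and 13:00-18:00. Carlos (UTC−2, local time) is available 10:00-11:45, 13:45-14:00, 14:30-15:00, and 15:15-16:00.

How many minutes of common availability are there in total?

30 minutes

Uma → UTC: 09:45–10:00, 11:00–13:00, 13:30–16:15.
Farrukh → UTC: 12:45–13:00, 15:00–20:00.
Carlos → UTC: 12:00–13:45, 15:45–16:00, 16:30–17:00, 17:15–18:00.
Uma ∩ Farrukh: 12:45–13:00, 15:00–16:15.
Uma ∩ Farrukh ∩ Carlos: 12:45–13:00, 15:45–16:00.
Total common minutes: 15 + 15 = 30.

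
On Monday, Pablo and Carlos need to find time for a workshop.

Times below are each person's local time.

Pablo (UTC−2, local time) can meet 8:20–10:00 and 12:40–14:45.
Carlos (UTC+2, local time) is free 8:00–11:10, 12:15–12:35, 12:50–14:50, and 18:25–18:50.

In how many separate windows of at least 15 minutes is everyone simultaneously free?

Pablo → UTC: 10:20–12:00, 14:40–16:45.
Carlos → UTC: 06:00–09:10, 10:15–10:35, 10:50–12:50, 16:25–16:50.
Pablo ∩ Carlos: 10:20–10:35, 10:50–12:00, 16:25–16:45.
Windows ≥ 15 min: 10:20–10:35, 10:50–12:00, 16:25–16:45.
That's 3 windows.

3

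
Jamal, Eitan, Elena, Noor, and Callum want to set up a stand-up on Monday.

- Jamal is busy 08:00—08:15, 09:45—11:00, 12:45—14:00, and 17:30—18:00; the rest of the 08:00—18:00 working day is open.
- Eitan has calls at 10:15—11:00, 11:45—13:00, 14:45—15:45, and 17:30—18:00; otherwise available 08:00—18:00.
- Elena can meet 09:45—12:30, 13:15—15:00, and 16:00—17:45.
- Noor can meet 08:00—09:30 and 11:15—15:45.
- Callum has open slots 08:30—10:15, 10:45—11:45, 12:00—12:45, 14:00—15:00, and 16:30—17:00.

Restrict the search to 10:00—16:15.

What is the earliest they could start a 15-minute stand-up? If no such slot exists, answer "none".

11:15

Jamal free within 08:00–18:00: 08:15–09:45, 11:00–12:45, 14:00–17:30.
Eitan free within 08:00–18:00: 08:00–10:15, 11:00–11:45, 13:00–14:45, 15:45–17:30.
Jamal ∩ Eitan: 08:15–09:45, 11:00–11:45, 14:00–14:45, 15:45–17:30.
Jamal ∩ Eitan ∩ Elena: 11:00–11:45, 14:00–14:45, 16:00–17:30.
Jamal ∩ Eitan ∩ Elena ∩ Noor: 11:15–11:45, 14:00–14:45.
Jamal ∩ Eitan ∩ Elena ∩ Noor ∩ Callum: 11:15–11:45, 14:00–14:45.
Restricted to 10:00–16:15: 11:15–11:45, 14:00–14:45.
Windows ≥ 15 min: 11:15–11:45, 14:00–14:45.
Earliest such window starts at 11:15.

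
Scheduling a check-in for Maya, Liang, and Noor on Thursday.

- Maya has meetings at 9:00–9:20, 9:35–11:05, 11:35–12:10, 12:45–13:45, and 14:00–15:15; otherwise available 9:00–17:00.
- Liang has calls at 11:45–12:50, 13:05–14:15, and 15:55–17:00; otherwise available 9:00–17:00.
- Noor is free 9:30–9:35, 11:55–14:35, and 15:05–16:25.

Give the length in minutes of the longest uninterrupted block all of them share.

40 minutes

Maya free within 09:00–17:00: 09:20–09:35, 11:05–11:35, 12:10–12:45, 13:45–14:00, 15:15–17:00.
Liang free within 09:00–17:00: 09:00–11:45, 12:50–13:05, 14:15–15:55.
Maya ∩ Liang: 09:20–09:35, 11:05–11:35, 15:15–15:55.
Maya ∩ Liang ∩ Noor: 09:30–09:35, 15:15–15:55.
Common window lengths: 5, 40 min; longest is 40.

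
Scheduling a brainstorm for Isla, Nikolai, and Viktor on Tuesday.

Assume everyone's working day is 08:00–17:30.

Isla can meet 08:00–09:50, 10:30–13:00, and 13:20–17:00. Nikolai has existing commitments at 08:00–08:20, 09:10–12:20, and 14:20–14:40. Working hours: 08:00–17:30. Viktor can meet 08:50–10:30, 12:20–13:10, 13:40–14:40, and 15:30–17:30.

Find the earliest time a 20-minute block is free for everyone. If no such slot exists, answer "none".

08:50

Nikolai free within 08:00–17:30: 08:20–09:10, 12:20–14:20, 14:40–17:30.
Isla ∩ Nikolai: 08:20–09:10, 12:20–13:00, 13:20–14:20, 14:40–17:00.
Isla ∩ Nikolai ∩ Viktor: 08:50–09:10, 12:20–13:00, 13:40–14:20, 15:30–17:00.
Windows ≥ 20 min: 08:50–09:10, 12:20–13:00, 13:40–14:20, 15:30–17:00.
Earliest such window starts at 08:50.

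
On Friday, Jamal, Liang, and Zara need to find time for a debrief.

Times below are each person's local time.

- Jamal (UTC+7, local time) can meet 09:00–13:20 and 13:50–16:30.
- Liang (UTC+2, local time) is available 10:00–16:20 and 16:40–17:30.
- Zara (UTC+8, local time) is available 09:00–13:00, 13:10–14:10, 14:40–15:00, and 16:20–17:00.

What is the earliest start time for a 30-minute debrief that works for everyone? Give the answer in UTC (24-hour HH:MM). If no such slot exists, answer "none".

Jamal → UTC: 02:00–06:20, 06:50–09:30.
Liang → UTC: 08:00–14:20, 14:40–15:30.
Zara → UTC: 01:00–05:00, 05:10–06:10, 06:40–07:00, 08:20–09:00.
Jamal ∩ Liang: 08:00–09:30.
Jamal ∩ Liang ∩ Zara: 08:20–09:00.
Windows ≥ 30 min: 08:20–09:00.
Earliest such window starts at 08:20.

08:20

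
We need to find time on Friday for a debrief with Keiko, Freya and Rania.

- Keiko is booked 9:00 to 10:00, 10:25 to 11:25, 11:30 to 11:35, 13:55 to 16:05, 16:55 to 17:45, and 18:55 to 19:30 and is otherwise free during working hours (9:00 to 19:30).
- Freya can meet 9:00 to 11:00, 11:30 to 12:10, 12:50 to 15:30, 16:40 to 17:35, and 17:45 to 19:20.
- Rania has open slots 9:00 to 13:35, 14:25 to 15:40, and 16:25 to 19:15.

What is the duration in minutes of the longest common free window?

Keiko free within 09:00–19:30: 10:00–10:25, 11:25–11:30, 11:35–13:55, 16:05–16:55, 17:45–18:55.
Keiko ∩ Freya: 10:00–10:25, 11:35–12:10, 12:50–13:55, 16:40–16:55, 17:45–18:55.
Keiko ∩ Freya ∩ Rania: 10:00–10:25, 11:35–12:10, 12:50–13:35, 16:40–16:55, 17:45–18:55.
Common window lengths: 25, 35, 45, 15, 70 min; longest is 70.

70 minutes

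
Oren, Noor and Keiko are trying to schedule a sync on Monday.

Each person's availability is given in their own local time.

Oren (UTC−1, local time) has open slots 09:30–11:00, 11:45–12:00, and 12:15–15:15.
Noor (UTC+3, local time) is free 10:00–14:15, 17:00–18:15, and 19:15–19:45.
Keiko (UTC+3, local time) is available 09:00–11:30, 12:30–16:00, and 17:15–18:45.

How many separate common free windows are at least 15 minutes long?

2

Oren → UTC: 10:30–12:00, 12:45–13:00, 13:15–16:15.
Noor → UTC: 07:00–11:15, 14:00–15:15, 16:15–16:45.
Keiko → UTC: 06:00–08:30, 09:30–13:00, 14:15–15:45.
Oren ∩ Noor: 10:30–11:15, 14:00–15:15.
Oren ∩ Noor ∩ Keiko: 10:30–11:15, 14:15–15:15.
Windows ≥ 15 min: 10:30–11:15, 14:15–15:15.
That's 2 windows.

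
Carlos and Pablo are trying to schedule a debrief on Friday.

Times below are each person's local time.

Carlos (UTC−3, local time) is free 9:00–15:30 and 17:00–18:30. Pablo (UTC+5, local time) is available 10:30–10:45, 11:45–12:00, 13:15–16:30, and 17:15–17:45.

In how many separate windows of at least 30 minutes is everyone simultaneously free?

1

Carlos → UTC: 12:00–18:30, 20:00–21:30.
Pablo → UTC: 05:30–05:45, 06:45–07:00, 08:15–11:30, 12:15–12:45.
Carlos ∩ Pablo: 12:15–12:45.
Windows ≥ 30 min: 12:15–12:45.
That's 1 window.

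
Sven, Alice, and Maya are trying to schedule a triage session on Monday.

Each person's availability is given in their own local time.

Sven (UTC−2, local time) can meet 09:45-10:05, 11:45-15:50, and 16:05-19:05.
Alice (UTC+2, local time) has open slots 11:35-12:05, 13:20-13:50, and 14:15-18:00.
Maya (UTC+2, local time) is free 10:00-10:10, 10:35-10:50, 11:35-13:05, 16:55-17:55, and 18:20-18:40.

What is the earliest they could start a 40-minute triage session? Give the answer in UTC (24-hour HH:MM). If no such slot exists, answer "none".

Sven → UTC: 11:45–12:05, 13:45–17:50, 18:05–21:05.
Alice → UTC: 09:35–10:05, 11:20–11:50, 12:15–16:00.
Maya → UTC: 08:00–08:10, 08:35–08:50, 09:35–11:05, 14:55–15:55, 16:20–16:40.
Sven ∩ Alice: 11:45–11:50, 13:45–16:00.
Sven ∩ Alice ∩ Maya: 14:55–15:55.
Windows ≥ 40 min: 14:55–15:55.
Earliest such window starts at 14:55.

14:55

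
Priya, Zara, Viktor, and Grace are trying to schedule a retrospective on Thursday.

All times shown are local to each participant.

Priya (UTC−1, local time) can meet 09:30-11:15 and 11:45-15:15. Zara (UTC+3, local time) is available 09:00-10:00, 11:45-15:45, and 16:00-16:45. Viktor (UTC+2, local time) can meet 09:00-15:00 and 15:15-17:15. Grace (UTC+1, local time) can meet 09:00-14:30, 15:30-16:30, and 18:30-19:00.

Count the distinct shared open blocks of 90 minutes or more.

1

Priya → UTC: 10:30–12:15, 12:45–16:15.
Zara → UTC: 06:00–07:00, 08:45–12:45, 13:00–13:45.
Viktor → UTC: 07:00–13:00, 13:15–15:15.
Grace → UTC: 08:00–13:30, 14:30–15:30, 17:30–18:00.
Priya ∩ Zara: 10:30–12:15, 13:00–13:45.
Priya ∩ Zara ∩ Viktor: 10:30–12:15, 13:15–13:45.
Priya ∩ Zara ∩ Viktor ∩ Grace: 10:30–12:15, 13:15–13:30.
Windows ≥ 90 min: 10:30–12:15.
That's 1 window.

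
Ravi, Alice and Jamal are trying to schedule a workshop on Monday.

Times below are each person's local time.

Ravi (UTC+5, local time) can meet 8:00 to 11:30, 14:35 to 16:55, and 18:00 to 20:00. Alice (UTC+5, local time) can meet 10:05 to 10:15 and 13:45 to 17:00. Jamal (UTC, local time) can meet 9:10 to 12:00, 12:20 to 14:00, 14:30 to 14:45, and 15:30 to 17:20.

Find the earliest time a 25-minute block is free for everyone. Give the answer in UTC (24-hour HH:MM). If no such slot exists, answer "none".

Ravi → UTC: 03:00–06:30, 09:35–11:55, 13:00–15:00.
Alice → UTC: 05:05–05:15, 08:45–12:00.
Jamal → UTC: 09:10–12:00, 12:20–14:00, 14:30–14:45, 15:30–17:20.
Ravi ∩ Alice: 05:05–05:15, 09:35–11:55.
Ravi ∩ Alice ∩ Jamal: 09:35–11:55.
Windows ≥ 25 min: 09:35–11:55.
Earliest such window starts at 09:35.

09:35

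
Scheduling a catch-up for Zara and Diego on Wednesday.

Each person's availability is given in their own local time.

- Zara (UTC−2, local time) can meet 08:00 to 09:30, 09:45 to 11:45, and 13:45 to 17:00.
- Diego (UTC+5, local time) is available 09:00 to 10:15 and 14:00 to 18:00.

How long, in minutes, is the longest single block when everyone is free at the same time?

Zara → UTC: 10:00–11:30, 11:45–13:45, 15:45–19:00.
Diego → UTC: 04:00–05:15, 09:00–13:00.
Zara ∩ Diego: 10:00–11:30, 11:45–13:00.
Common window lengths: 90, 75 min; longest is 90.

90 minutes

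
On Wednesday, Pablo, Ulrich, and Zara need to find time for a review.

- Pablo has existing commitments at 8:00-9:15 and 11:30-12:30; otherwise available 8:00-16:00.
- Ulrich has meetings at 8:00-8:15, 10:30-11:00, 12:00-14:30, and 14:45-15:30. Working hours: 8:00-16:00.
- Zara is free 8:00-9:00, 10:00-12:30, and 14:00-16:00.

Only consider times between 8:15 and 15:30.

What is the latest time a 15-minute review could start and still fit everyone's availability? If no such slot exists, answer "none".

Pablo free within 08:00–16:00: 09:15–11:30, 12:30–16:00.
Ulrich free within 08:00–16:00: 08:15–10:30, 11:00–12:00, 14:30–14:45, 15:30–16:00.
Pablo ∩ Ulrich: 09:15–10:30, 11:00–11:30, 14:30–14:45, 15:30–16:00.
Pablo ∩ Ulrich ∩ Zara: 10:00–10:30, 11:00–11:30, 14:30–14:45, 15:30–16:00.
Restricted to 08:15–15:30: 10:00–10:30, 11:00–11:30, 14:30–14:45.
Windows ≥ 15 min: 10:00–10:30, 11:00–11:30, 14:30–14:45.
Latest start in the last window 14:30–14:45 is 14:45 − 15 min = 14:30.

14:30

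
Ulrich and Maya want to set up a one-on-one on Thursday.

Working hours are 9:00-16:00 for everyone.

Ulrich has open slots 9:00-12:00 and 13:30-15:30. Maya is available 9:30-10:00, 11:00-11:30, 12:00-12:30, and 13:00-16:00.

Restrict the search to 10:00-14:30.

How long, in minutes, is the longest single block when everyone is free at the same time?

60 minutes

Ulrich ∩ Maya: 09:30–10:00, 11:00–11:30, 13:30–15:30.
Restricted to 10:00–14:30: 11:00–11:30, 13:30–14:30.
Common window lengths: 30, 60 min; longest is 60.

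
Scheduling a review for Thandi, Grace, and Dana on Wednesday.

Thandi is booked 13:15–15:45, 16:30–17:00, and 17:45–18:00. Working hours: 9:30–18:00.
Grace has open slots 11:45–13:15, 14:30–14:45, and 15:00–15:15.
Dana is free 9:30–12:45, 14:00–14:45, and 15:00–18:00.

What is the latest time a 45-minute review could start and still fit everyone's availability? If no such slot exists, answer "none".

Thandi free within 09:30–18:00: 09:30–13:15, 15:45–16:30, 17:00–17:45.
Thandi ∩ Grace: 11:45–13:15.
Thandi ∩ Grace ∩ Dana: 11:45–12:45.
Windows ≥ 45 min: 11:45–12:45.
Latest start in the last window 11:45–12:45 is 12:45 − 45 min = 12:00.

12:00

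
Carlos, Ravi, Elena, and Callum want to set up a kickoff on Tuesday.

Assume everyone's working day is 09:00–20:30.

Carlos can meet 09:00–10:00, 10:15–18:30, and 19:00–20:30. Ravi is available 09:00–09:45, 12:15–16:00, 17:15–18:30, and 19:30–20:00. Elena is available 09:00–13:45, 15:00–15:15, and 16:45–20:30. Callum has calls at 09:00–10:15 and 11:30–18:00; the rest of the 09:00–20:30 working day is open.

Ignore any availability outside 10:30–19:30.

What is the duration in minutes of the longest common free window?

Callum free within 09:00–20:30: 10:15–11:30, 18:00–20:30.
Carlos ∩ Ravi: 09:00–09:45, 12:15–16:00, 17:15–18:30, 19:30–20:00.
Carlos ∩ Ravi ∩ Elena: 09:00–09:45, 12:15–13:45, 15:00–15:15, 17:15–18:30, 19:30–20:00.
Carlos ∩ Ravi ∩ Elena ∩ Callum: 18:00–18:30, 19:30–20:00.
Restricted to 10:30–19:30: 18:00–18:30.
Single common window of 30 minutes.

30 minutes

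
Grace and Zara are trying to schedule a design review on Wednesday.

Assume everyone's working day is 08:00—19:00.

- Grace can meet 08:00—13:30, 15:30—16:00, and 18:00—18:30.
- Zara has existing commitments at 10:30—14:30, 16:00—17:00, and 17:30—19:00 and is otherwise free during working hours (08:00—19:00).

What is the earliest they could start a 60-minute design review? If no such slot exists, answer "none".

Zara free within 08:00–19:00: 08:00–10:30, 14:30–16:00, 17:00–17:30.
Grace ∩ Zara: 08:00–10:30, 15:30–16:00.
Windows ≥ 60 min: 08:00–10:30.
Earliest such window starts at 08:00.

08:00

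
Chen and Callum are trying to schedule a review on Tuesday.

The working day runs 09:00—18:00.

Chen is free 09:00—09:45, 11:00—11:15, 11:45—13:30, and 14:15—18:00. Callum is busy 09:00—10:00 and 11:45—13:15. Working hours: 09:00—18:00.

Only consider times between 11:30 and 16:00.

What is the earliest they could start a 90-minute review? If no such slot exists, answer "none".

14:15

Callum free within 09:00–18:00: 10:00–11:45, 13:15–18:00.
Chen ∩ Callum: 11:00–11:15, 13:15–13:30, 14:15–18:00.
Restricted to 11:30–16:00: 13:15–13:30, 14:15–16:00.
Windows ≥ 90 min: 14:15–16:00.
Earliest such window starts at 14:15.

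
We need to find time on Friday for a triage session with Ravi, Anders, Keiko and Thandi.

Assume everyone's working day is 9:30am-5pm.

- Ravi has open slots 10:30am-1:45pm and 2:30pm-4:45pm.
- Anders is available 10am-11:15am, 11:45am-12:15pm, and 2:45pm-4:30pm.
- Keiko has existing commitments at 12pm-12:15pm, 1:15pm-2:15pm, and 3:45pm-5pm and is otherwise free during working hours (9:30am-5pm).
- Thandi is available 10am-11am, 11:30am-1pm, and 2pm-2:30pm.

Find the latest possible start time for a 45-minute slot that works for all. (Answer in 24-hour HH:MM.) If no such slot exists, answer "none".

Keiko free within 09:30–17:00: 09:30–12:00, 12:15–13:15, 14:15–15:45.
Ravi ∩ Anders: 10:30–11:15, 11:45–12:15, 14:45–16:30.
Ravi ∩ Anders ∩ Keiko: 10:30–11:15, 11:45–12:00, 14:45–15:45.
Ravi ∩ Anders ∩ Keiko ∩ Thandi: 10:30–11:00, 11:45–12:00.
Windows ≥ 45 min: (none).

none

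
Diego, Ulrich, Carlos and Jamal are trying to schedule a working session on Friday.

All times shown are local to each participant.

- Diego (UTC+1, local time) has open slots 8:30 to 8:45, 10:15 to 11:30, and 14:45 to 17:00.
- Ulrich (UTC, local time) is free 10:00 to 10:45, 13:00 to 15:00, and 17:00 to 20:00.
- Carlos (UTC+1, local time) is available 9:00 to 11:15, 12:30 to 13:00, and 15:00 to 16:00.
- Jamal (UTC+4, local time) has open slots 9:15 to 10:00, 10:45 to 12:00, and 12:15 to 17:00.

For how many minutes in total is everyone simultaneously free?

Diego → UTC: 07:30–07:45, 09:15–10:30, 13:45–16:00.
Ulrich → UTC: 10:00–10:45, 13:00–15:00, 17:00–20:00.
Carlos → UTC: 08:00–10:15, 11:30–12:00, 14:00–15:00.
Jamal → UTC: 05:15–06:00, 06:45–08:00, 08:15–13:00.
Diego ∩ Ulrich: 10:00–10:30, 13:45–15:00.
Diego ∩ Ulrich ∩ Carlos: 10:00–10:15, 14:00–15:00.
Diego ∩ Ulrich ∩ Carlos ∩ Jamal: 10:00–10:15.
Total common minutes: 15.

15 minutes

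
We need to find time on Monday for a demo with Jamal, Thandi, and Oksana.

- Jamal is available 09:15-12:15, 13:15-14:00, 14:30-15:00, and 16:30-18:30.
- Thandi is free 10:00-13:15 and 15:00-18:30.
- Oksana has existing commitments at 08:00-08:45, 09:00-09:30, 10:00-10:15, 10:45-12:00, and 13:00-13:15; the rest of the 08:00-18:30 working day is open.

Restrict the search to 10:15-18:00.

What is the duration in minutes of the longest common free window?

Oksana free within 08:00–18:30: 08:45–09:00, 09:30–10:00, 10:15–10:45, 12:00–13:00, 13:15–18:30.
Jamal ∩ Thandi: 10:00–12:15, 16:30–18:30.
Jamal ∩ Thandi ∩ Oksana: 10:15–10:45, 12:00–12:15, 16:30–18:30.
Restricted to 10:15–18:00: 10:15–10:45, 12:00–12:15, 16:30–18:00.
Common window lengths: 30, 15, 90 min; longest is 90.

90 minutes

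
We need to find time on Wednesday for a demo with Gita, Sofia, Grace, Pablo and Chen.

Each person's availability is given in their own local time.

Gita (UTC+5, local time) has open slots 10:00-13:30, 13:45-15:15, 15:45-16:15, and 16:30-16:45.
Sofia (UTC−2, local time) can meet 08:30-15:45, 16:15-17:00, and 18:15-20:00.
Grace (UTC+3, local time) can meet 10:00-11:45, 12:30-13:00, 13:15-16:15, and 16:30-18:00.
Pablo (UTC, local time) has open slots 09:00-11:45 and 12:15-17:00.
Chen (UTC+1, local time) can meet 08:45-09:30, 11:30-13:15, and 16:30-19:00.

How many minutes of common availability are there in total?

45 minutes

Gita → UTC: 05:00–08:30, 08:45–10:15, 10:45–11:15, 11:30–11:45.
Sofia → UTC: 10:30–17:45, 18:15–19:00, 20:15–22:00.
Grace → UTC: 07:00–08:45, 09:30–10:00, 10:15–13:15, 13:30–15:00.
Pablo → UTC: 09:00–11:45, 12:15–17:00.
Chen → UTC: 07:45–08:30, 10:30–12:15, 15:30–18:00.
Gita ∩ Sofia: 10:45–11:15, 11:30–11:45.
Gita ∩ Sofia ∩ Grace: 10:45–11:15, 11:30–11:45.
Gita ∩ Sofia ∩ Grace ∩ Pablo: 10:45–11:15, 11:30–11:45.
Gita ∩ Sofia ∩ Grace ∩ Pablo ∩ Chen: 10:45–11:15, 11:30–11:45.
Total common minutes: 30 + 15 = 45.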